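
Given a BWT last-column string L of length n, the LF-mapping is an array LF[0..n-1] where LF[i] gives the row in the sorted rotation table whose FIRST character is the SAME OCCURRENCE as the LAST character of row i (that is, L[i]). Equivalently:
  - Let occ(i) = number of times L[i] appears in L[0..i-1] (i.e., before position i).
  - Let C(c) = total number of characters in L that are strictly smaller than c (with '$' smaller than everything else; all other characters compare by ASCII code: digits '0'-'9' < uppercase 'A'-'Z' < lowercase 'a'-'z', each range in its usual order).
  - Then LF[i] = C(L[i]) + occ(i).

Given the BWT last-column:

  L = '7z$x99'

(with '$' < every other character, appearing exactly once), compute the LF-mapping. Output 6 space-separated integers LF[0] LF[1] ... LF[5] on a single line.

Char counts: '$':1, '7':1, '9':2, 'x':1, 'z':1
C (first-col start): C('$')=0, C('7')=1, C('9')=2, C('x')=4, C('z')=5
L[0]='7': occ=0, LF[0]=C('7')+0=1+0=1
L[1]='z': occ=0, LF[1]=C('z')+0=5+0=5
L[2]='$': occ=0, LF[2]=C('$')+0=0+0=0
L[3]='x': occ=0, LF[3]=C('x')+0=4+0=4
L[4]='9': occ=0, LF[4]=C('9')+0=2+0=2
L[5]='9': occ=1, LF[5]=C('9')+1=2+1=3

Answer: 1 5 0 4 2 3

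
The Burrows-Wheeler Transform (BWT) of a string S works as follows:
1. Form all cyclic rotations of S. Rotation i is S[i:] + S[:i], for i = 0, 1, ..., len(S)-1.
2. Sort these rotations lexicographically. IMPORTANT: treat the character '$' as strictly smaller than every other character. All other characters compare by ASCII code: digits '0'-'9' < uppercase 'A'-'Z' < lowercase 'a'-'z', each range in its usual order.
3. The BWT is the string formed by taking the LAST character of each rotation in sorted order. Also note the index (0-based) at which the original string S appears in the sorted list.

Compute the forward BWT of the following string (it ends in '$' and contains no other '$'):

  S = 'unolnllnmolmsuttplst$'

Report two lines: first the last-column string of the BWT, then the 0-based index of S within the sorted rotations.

All 21 rotations (rotation i = S[i:]+S[:i]):
  rot[0] = unolnllnmolmsuttplst$
  rot[1] = nolnllnmolmsuttplst$u
  rot[2] = olnllnmolmsuttplst$un
  rot[3] = lnllnmolmsuttplst$uno
  rot[4] = nllnmolmsuttplst$unol
  rot[5] = llnmolmsuttplst$unoln
  rot[6] = lnmolmsuttplst$unolnl
  rot[7] = nmolmsuttplst$unolnll
  rot[8] = molmsuttplst$unolnlln
  rot[9] = olmsuttplst$unolnllnm
  rot[10] = lmsuttplst$unolnllnmo
  rot[11] = msuttplst$unolnllnmol
  rot[12] = suttplst$unolnllnmolm
  rot[13] = uttplst$unolnllnmolms
  rot[14] = ttplst$unolnllnmolmsu
  rot[15] = tplst$unolnllnmolmsut
  rot[16] = plst$unolnllnmolmsutt
  rot[17] = lst$unolnllnmolmsuttp
  rot[18] = st$unolnllnmolmsuttpl
  rot[19] = t$unolnllnmolmsuttpls
  rot[20] = $unolnllnmolmsuttplst
Sorted (with $ < everything):
  sorted[0] = $unolnllnmolmsuttplst  (last char: 't')
  sorted[1] = llnmolmsuttplst$unoln  (last char: 'n')
  sorted[2] = lmsuttplst$unolnllnmo  (last char: 'o')
  sorted[3] = lnllnmolmsuttplst$uno  (last char: 'o')
  sorted[4] = lnmolmsuttplst$unolnl  (last char: 'l')
  sorted[5] = lst$unolnllnmolmsuttp  (last char: 'p')
  sorted[6] = molmsuttplst$unolnlln  (last char: 'n')
  sorted[7] = msuttplst$unolnllnmol  (last char: 'l')
  sorted[8] = nllnmolmsuttplst$unol  (last char: 'l')
  sorted[9] = nmolmsuttplst$unolnll  (last char: 'l')
  sorted[10] = nolnllnmolmsuttplst$u  (last char: 'u')
  sorted[11] = olmsuttplst$unolnllnm  (last char: 'm')
  sorted[12] = olnllnmolmsuttplst$un  (last char: 'n')
  sorted[13] = plst$unolnllnmolmsutt  (last char: 't')
  sorted[14] = st$unolnllnmolmsuttpl  (last char: 'l')
  sorted[15] = suttplst$unolnllnmolm  (last char: 'm')
  sorted[16] = t$unolnllnmolmsuttpls  (last char: 's')
  sorted[17] = tplst$unolnllnmolmsut  (last char: 't')
  sorted[18] = ttplst$unolnllnmolmsu  (last char: 'u')
  sorted[19] = unolnllnmolmsuttplst$  (last char: '$')
  sorted[20] = uttplst$unolnllnmolms  (last char: 's')
Last column: tnoolpnlllumntlmstu$s
Original string S is at sorted index 19

Answer: tnoolpnlllumntlmstu$s
19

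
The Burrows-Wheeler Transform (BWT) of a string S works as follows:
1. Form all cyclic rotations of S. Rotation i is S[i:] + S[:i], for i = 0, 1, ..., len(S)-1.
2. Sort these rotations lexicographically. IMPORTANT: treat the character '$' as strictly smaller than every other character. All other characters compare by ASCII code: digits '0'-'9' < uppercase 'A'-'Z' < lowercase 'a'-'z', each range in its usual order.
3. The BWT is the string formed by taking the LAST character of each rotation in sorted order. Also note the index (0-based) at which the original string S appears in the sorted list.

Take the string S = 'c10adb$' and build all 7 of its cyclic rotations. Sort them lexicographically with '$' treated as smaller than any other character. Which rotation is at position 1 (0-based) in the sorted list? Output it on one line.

All 7 rotations (rotation i = S[i:]+S[:i]):
  rot[0] = c10adb$
  rot[1] = 10adb$c
  rot[2] = 0adb$c1
  rot[3] = adb$c10
  rot[4] = db$c10a
  rot[5] = b$c10ad
  rot[6] = $c10adb
Sorted (with $ < everything):
  sorted[0] = $c10adb
  sorted[1] = 0adb$c1
  sorted[2] = 10adb$c
  sorted[3] = adb$c10
  sorted[4] = b$c10ad
  sorted[5] = c10adb$
  sorted[6] = db$c10a
sorted[1] = 0adb$c1

Answer: 0adb$c1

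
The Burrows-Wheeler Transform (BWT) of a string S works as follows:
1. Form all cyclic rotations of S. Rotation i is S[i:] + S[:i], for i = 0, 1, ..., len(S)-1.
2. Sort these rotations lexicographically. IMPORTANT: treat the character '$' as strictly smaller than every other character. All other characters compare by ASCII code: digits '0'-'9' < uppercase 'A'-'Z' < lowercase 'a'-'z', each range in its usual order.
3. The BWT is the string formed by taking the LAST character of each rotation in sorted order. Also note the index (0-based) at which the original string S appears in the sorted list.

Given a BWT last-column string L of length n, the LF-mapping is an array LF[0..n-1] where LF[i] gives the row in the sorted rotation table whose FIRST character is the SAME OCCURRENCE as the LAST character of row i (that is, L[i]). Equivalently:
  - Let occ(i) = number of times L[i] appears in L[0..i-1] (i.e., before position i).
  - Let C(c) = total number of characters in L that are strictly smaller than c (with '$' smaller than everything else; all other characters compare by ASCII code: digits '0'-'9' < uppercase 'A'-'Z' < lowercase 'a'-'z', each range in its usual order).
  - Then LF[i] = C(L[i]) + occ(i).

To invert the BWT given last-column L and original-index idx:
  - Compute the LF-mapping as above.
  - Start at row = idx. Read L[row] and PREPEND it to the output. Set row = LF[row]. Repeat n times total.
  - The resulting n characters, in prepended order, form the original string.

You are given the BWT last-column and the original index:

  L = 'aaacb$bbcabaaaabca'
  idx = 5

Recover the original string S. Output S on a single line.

Answer: abababbaaccabcaaa$

Derivation:
LF mapping: 1 2 3 15 10 0 11 12 16 4 13 5 6 7 8 14 17 9
Walk LF starting at row 5, prepending L[row]:
  step 1: row=5, L[5]='$', prepend. Next row=LF[5]=0
  step 2: row=0, L[0]='a', prepend. Next row=LF[0]=1
  step 3: row=1, L[1]='a', prepend. Next row=LF[1]=2
  step 4: row=2, L[2]='a', prepend. Next row=LF[2]=3
  step 5: row=3, L[3]='c', prepend. Next row=LF[3]=15
  step 6: row=15, L[15]='b', prepend. Next row=LF[15]=14
  step 7: row=14, L[14]='a', prepend. Next row=LF[14]=8
  step 8: row=8, L[8]='c', prepend. Next row=LF[8]=16
  step 9: row=16, L[16]='c', prepend. Next row=LF[16]=17
  step 10: row=17, L[17]='a', prepend. Next row=LF[17]=9
  step 11: row=9, L[9]='a', prepend. Next row=LF[9]=4
  step 12: row=4, L[4]='b', prepend. Next row=LF[4]=10
  step 13: row=10, L[10]='b', prepend. Next row=LF[10]=13
  step 14: row=13, L[13]='a', prepend. Next row=LF[13]=7
  step 15: row=7, L[7]='b', prepend. Next row=LF[7]=12
  step 16: row=12, L[12]='a', prepend. Next row=LF[12]=6
  step 17: row=6, L[6]='b', prepend. Next row=LF[6]=11
  step 18: row=11, L[11]='a', prepend. Next row=LF[11]=5
Reversed output: abababbaaccabcaaa$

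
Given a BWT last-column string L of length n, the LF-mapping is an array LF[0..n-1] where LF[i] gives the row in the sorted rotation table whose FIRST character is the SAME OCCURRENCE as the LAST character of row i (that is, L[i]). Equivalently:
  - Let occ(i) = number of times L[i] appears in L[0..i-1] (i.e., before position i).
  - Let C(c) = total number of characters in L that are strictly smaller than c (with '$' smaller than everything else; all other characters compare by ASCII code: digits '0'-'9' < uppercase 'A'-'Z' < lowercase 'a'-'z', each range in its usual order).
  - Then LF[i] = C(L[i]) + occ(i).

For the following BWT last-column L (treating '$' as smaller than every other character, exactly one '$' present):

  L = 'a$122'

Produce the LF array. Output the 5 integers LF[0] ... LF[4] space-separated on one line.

Char counts: '$':1, '1':1, '2':2, 'a':1
C (first-col start): C('$')=0, C('1')=1, C('2')=2, C('a')=4
L[0]='a': occ=0, LF[0]=C('a')+0=4+0=4
L[1]='$': occ=0, LF[1]=C('$')+0=0+0=0
L[2]='1': occ=0, LF[2]=C('1')+0=1+0=1
L[3]='2': occ=0, LF[3]=C('2')+0=2+0=2
L[4]='2': occ=1, LF[4]=C('2')+1=2+1=3

Answer: 4 0 1 2 3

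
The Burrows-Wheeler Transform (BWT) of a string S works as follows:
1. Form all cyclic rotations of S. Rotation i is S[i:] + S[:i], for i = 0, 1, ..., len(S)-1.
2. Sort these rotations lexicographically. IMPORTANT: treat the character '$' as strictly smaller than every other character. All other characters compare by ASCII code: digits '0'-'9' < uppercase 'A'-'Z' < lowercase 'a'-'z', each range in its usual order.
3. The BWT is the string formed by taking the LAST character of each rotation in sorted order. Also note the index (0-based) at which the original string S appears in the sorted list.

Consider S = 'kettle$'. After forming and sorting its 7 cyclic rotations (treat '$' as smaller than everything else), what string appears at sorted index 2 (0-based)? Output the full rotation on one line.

Answer: ettle$k

Derivation:
All 7 rotations (rotation i = S[i:]+S[:i]):
  rot[0] = kettle$
  rot[1] = ettle$k
  rot[2] = ttle$ke
  rot[3] = tle$ket
  rot[4] = le$kett
  rot[5] = e$kettl
  rot[6] = $kettle
Sorted (with $ < everything):
  sorted[0] = $kettle
  sorted[1] = e$kettl
  sorted[2] = ettle$k
  sorted[3] = kettle$
  sorted[4] = le$kett
  sorted[5] = tle$ket
  sorted[6] = ttle$ke
sorted[2] = ettle$k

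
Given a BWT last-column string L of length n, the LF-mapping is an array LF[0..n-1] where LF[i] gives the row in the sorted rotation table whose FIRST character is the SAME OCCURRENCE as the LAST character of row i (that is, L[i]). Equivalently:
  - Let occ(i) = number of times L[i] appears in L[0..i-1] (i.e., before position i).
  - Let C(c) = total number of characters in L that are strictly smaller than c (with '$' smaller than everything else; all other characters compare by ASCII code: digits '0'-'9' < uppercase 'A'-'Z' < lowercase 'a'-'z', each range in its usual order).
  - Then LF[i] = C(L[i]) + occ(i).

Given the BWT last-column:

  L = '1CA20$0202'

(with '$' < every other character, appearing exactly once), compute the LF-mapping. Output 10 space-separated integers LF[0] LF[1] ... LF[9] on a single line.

Answer: 4 9 8 5 1 0 2 6 3 7

Derivation:
Char counts: '$':1, '0':3, '1':1, '2':3, 'A':1, 'C':1
C (first-col start): C('$')=0, C('0')=1, C('1')=4, C('2')=5, C('A')=8, C('C')=9
L[0]='1': occ=0, LF[0]=C('1')+0=4+0=4
L[1]='C': occ=0, LF[1]=C('C')+0=9+0=9
L[2]='A': occ=0, LF[2]=C('A')+0=8+0=8
L[3]='2': occ=0, LF[3]=C('2')+0=5+0=5
L[4]='0': occ=0, LF[4]=C('0')+0=1+0=1
L[5]='$': occ=0, LF[5]=C('$')+0=0+0=0
L[6]='0': occ=1, LF[6]=C('0')+1=1+1=2
L[7]='2': occ=1, LF[7]=C('2')+1=5+1=6
L[8]='0': occ=2, LF[8]=C('0')+2=1+2=3
L[9]='2': occ=2, LF[9]=C('2')+2=5+2=7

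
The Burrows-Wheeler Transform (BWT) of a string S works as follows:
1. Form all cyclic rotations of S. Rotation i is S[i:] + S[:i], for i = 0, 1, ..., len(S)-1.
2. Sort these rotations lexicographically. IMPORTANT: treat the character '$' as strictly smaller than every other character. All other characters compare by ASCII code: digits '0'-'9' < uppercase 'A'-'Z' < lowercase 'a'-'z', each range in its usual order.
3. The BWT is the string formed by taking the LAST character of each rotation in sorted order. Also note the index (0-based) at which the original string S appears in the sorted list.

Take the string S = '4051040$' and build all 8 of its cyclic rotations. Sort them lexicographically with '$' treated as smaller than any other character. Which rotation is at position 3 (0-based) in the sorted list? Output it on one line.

Answer: 051040$4

Derivation:
All 8 rotations (rotation i = S[i:]+S[:i]):
  rot[0] = 4051040$
  rot[1] = 051040$4
  rot[2] = 51040$40
  rot[3] = 1040$405
  rot[4] = 040$4051
  rot[5] = 40$40510
  rot[6] = 0$405104
  rot[7] = $4051040
Sorted (with $ < everything):
  sorted[0] = $4051040
  sorted[1] = 0$405104
  sorted[2] = 040$4051
  sorted[3] = 051040$4
  sorted[4] = 1040$405
  sorted[5] = 40$40510
  sorted[6] = 4051040$
  sorted[7] = 51040$40
sorted[3] = 051040$4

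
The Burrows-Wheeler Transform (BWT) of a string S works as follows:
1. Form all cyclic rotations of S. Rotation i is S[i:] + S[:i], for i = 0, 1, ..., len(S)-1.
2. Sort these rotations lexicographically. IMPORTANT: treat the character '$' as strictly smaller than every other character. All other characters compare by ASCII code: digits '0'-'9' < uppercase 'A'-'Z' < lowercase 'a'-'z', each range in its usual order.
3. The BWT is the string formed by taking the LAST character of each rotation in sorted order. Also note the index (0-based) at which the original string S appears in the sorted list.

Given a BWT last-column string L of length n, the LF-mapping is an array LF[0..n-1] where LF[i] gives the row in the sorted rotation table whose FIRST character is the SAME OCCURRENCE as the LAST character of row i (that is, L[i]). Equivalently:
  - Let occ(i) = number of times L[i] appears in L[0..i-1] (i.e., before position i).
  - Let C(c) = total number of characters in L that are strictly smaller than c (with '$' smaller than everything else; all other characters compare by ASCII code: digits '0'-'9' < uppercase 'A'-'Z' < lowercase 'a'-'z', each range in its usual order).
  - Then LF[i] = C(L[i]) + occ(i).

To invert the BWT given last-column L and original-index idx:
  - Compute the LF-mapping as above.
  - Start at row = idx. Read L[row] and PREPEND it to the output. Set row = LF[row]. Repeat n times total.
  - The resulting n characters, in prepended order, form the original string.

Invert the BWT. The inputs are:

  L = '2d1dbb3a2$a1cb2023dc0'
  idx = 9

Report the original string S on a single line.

Answer: 322ca3cd10dd0bb1a2b2$

Derivation:
LF mapping: 5 18 3 19 13 14 9 11 6 0 12 4 16 15 7 1 8 10 20 17 2
Walk LF starting at row 9, prepending L[row]:
  step 1: row=9, L[9]='$', prepend. Next row=LF[9]=0
  step 2: row=0, L[0]='2', prepend. Next row=LF[0]=5
  step 3: row=5, L[5]='b', prepend. Next row=LF[5]=14
  step 4: row=14, L[14]='2', prepend. Next row=LF[14]=7
  step 5: row=7, L[7]='a', prepend. Next row=LF[7]=11
  step 6: row=11, L[11]='1', prepend. Next row=LF[11]=4
  step 7: row=4, L[4]='b', prepend. Next row=LF[4]=13
  step 8: row=13, L[13]='b', prepend. Next row=LF[13]=15
  step 9: row=15, L[15]='0', prepend. Next row=LF[15]=1
  step 10: row=1, L[1]='d', prepend. Next row=LF[1]=18
  step 11: row=18, L[18]='d', prepend. Next row=LF[18]=20
  step 12: row=20, L[20]='0', prepend. Next row=LF[20]=2
  step 13: row=2, L[2]='1', prepend. Next row=LF[2]=3
  step 14: row=3, L[3]='d', prepend. Next row=LF[3]=19
  step 15: row=19, L[19]='c', prepend. Next row=LF[19]=17
  step 16: row=17, L[17]='3', prepend. Next row=LF[17]=10
  step 17: row=10, L[10]='a', prepend. Next row=LF[10]=12
  step 18: row=12, L[12]='c', prepend. Next row=LF[12]=16
  step 19: row=16, L[16]='2', prepend. Next row=LF[16]=8
  step 20: row=8, L[8]='2', prepend. Next row=LF[8]=6
  step 21: row=6, L[6]='3', prepend. Next row=LF[6]=9
Reversed output: 322ca3cd10dd0bb1a2b2$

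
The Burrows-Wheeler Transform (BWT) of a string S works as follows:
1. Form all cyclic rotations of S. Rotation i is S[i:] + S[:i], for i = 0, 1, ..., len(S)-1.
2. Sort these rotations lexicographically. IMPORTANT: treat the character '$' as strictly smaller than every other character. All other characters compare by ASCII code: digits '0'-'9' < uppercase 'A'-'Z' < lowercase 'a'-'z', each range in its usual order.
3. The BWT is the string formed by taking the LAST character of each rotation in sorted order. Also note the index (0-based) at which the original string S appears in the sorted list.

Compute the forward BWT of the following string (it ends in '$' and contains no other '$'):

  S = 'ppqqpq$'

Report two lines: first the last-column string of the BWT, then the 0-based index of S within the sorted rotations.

Answer: q$qppqp
1

Derivation:
All 7 rotations (rotation i = S[i:]+S[:i]):
  rot[0] = ppqqpq$
  rot[1] = pqqpq$p
  rot[2] = qqpq$pp
  rot[3] = qpq$ppq
  rot[4] = pq$ppqq
  rot[5] = q$ppqqp
  rot[6] = $ppqqpq
Sorted (with $ < everything):
  sorted[0] = $ppqqpq  (last char: 'q')
  sorted[1] = ppqqpq$  (last char: '$')
  sorted[2] = pq$ppqq  (last char: 'q')
  sorted[3] = pqqpq$p  (last char: 'p')
  sorted[4] = q$ppqqp  (last char: 'p')
  sorted[5] = qpq$ppq  (last char: 'q')
  sorted[6] = qqpq$pp  (last char: 'p')
Last column: q$qppqp
Original string S is at sorted index 1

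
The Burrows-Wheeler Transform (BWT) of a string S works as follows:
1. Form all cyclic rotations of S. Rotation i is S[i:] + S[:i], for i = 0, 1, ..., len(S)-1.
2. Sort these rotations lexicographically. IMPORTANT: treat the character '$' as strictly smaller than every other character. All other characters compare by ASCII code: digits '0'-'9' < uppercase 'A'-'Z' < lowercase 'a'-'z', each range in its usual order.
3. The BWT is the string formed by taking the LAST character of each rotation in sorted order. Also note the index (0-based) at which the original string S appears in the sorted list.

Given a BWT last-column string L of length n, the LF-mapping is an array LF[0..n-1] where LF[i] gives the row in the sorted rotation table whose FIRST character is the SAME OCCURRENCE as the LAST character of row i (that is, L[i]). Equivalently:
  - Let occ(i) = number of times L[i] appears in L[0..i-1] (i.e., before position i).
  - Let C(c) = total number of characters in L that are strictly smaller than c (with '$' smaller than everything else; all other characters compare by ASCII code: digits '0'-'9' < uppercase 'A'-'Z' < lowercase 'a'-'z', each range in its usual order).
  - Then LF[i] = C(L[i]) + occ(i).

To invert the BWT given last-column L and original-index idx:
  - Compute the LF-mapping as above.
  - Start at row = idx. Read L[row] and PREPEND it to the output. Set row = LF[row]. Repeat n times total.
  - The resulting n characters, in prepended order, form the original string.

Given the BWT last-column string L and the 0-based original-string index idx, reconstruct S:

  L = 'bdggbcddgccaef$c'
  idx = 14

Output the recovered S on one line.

LF mapping: 2 8 13 14 3 4 9 10 15 5 6 1 11 12 0 7
Walk LF starting at row 14, prepending L[row]:
  step 1: row=14, L[14]='$', prepend. Next row=LF[14]=0
  step 2: row=0, L[0]='b', prepend. Next row=LF[0]=2
  step 3: row=2, L[2]='g', prepend. Next row=LF[2]=13
  step 4: row=13, L[13]='f', prepend. Next row=LF[13]=12
  step 5: row=12, L[12]='e', prepend. Next row=LF[12]=11
  step 6: row=11, L[11]='a', prepend. Next row=LF[11]=1
  step 7: row=1, L[1]='d', prepend. Next row=LF[1]=8
  step 8: row=8, L[8]='g', prepend. Next row=LF[8]=15
  step 9: row=15, L[15]='c', prepend. Next row=LF[15]=7
  step 10: row=7, L[7]='d', prepend. Next row=LF[7]=10
  step 11: row=10, L[10]='c', prepend. Next row=LF[10]=6
  step 12: row=6, L[6]='d', prepend. Next row=LF[6]=9
  step 13: row=9, L[9]='c', prepend. Next row=LF[9]=5
  step 14: row=5, L[5]='c', prepend. Next row=LF[5]=4
  step 15: row=4, L[4]='b', prepend. Next row=LF[4]=3
  step 16: row=3, L[3]='g', prepend. Next row=LF[3]=14
Reversed output: gbccdcdcgdaefgb$

Answer: gbccdcdcgdaefgb$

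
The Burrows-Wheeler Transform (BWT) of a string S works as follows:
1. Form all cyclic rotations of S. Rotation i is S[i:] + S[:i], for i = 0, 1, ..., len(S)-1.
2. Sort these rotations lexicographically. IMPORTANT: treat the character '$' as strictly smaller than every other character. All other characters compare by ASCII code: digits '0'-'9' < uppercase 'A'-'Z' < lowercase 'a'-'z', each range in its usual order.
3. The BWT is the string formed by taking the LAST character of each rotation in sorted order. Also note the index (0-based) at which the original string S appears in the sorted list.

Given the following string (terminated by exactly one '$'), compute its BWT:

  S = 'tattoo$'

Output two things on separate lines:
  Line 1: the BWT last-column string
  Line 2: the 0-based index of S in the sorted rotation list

Answer: otot$ta
4

Derivation:
All 7 rotations (rotation i = S[i:]+S[:i]):
  rot[0] = tattoo$
  rot[1] = attoo$t
  rot[2] = ttoo$ta
  rot[3] = too$tat
  rot[4] = oo$tatt
  rot[5] = o$tatto
  rot[6] = $tattoo
Sorted (with $ < everything):
  sorted[0] = $tattoo  (last char: 'o')
  sorted[1] = attoo$t  (last char: 't')
  sorted[2] = o$tatto  (last char: 'o')
  sorted[3] = oo$tatt  (last char: 't')
  sorted[4] = tattoo$  (last char: '$')
  sorted[5] = too$tat  (last char: 't')
  sorted[6] = ttoo$ta  (last char: 'a')
Last column: otot$ta
Original string S is at sorted index 4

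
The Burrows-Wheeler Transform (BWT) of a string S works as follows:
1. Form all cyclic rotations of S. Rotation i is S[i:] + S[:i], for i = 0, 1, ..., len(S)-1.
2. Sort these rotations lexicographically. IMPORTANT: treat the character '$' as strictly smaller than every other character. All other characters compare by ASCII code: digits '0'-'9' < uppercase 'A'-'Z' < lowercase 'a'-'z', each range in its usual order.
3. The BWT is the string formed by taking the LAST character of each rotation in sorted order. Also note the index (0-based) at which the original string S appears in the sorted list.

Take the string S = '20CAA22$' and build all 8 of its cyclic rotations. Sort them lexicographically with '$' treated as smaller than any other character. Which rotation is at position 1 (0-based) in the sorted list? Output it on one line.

All 8 rotations (rotation i = S[i:]+S[:i]):
  rot[0] = 20CAA22$
  rot[1] = 0CAA22$2
  rot[2] = CAA22$20
  rot[3] = AA22$20C
  rot[4] = A22$20CA
  rot[5] = 22$20CAA
  rot[6] = 2$20CAA2
  rot[7] = $20CAA22
Sorted (with $ < everything):
  sorted[0] = $20CAA22
  sorted[1] = 0CAA22$2
  sorted[2] = 2$20CAA2
  sorted[3] = 20CAA22$
  sorted[4] = 22$20CAA
  sorted[5] = A22$20CA
  sorted[6] = AA22$20C
  sorted[7] = CAA22$20
sorted[1] = 0CAA22$2

Answer: 0CAA22$2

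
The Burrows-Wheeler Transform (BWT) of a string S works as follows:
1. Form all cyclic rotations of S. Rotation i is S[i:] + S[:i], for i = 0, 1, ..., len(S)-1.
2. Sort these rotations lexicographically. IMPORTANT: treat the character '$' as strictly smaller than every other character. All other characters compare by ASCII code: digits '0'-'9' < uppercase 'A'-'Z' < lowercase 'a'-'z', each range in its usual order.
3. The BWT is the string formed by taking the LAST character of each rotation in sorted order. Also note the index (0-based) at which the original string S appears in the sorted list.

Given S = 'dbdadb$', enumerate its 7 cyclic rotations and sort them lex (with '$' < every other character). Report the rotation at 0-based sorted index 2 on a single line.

Answer: b$dbdad

Derivation:
All 7 rotations (rotation i = S[i:]+S[:i]):
  rot[0] = dbdadb$
  rot[1] = bdadb$d
  rot[2] = dadb$db
  rot[3] = adb$dbd
  rot[4] = db$dbda
  rot[5] = b$dbdad
  rot[6] = $dbdadb
Sorted (with $ < everything):
  sorted[0] = $dbdadb
  sorted[1] = adb$dbd
  sorted[2] = b$dbdad
  sorted[3] = bdadb$d
  sorted[4] = dadb$db
  sorted[5] = db$dbda
  sorted[6] = dbdadb$
sorted[2] = b$dbdad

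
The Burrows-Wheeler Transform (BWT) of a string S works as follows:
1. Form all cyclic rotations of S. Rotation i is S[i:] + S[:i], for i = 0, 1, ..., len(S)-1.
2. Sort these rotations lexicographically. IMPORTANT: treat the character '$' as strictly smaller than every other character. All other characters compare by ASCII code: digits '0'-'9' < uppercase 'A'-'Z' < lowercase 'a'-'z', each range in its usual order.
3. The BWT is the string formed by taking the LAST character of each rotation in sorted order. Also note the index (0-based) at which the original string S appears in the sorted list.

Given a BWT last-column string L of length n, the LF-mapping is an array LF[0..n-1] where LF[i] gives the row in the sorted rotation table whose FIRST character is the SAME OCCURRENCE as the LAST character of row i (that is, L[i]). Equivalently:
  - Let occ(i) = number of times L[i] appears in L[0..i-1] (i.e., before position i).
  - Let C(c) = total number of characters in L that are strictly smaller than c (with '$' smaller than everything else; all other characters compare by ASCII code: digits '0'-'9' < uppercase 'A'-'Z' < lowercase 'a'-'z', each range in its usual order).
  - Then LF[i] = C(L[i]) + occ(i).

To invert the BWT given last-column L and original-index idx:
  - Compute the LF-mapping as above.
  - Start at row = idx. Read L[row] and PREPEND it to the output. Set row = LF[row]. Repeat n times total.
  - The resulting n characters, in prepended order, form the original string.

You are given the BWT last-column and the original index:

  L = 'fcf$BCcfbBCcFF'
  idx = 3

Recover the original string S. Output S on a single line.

Answer: CFfBcFfbcBCcf$

Derivation:
LF mapping: 11 8 12 0 1 3 9 13 7 2 4 10 5 6
Walk LF starting at row 3, prepending L[row]:
  step 1: row=3, L[3]='$', prepend. Next row=LF[3]=0
  step 2: row=0, L[0]='f', prepend. Next row=LF[0]=11
  step 3: row=11, L[11]='c', prepend. Next row=LF[11]=10
  step 4: row=10, L[10]='C', prepend. Next row=LF[10]=4
  step 5: row=4, L[4]='B', prepend. Next row=LF[4]=1
  step 6: row=1, L[1]='c', prepend. Next row=LF[1]=8
  step 7: row=8, L[8]='b', prepend. Next row=LF[8]=7
  step 8: row=7, L[7]='f', prepend. Next row=LF[7]=13
  step 9: row=13, L[13]='F', prepend. Next row=LF[13]=6
  step 10: row=6, L[6]='c', prepend. Next row=LF[6]=9
  step 11: row=9, L[9]='B', prepend. Next row=LF[9]=2
  step 12: row=2, L[2]='f', prepend. Next row=LF[2]=12
  step 13: row=12, L[12]='F', prepend. Next row=LF[12]=5
  step 14: row=5, L[5]='C', prepend. Next row=LF[5]=3
Reversed output: CFfBcFfbcBCcf$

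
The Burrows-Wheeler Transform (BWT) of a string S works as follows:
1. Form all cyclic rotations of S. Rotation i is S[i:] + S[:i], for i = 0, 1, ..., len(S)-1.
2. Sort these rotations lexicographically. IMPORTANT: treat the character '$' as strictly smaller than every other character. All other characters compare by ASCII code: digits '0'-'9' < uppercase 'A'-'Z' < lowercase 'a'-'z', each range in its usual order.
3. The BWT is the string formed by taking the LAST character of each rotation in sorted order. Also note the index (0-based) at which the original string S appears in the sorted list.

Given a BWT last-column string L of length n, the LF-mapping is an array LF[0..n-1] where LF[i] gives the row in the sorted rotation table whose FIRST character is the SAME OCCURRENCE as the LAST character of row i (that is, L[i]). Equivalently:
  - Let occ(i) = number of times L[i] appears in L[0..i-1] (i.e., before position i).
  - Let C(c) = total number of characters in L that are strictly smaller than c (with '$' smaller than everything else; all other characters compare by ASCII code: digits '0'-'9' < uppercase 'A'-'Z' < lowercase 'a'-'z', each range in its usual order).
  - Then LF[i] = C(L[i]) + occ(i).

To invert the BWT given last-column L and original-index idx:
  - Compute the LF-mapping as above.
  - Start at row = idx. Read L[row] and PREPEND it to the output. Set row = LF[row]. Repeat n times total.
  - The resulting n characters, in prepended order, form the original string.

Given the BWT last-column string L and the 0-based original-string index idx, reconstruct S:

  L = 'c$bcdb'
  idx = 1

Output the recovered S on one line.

LF mapping: 3 0 1 4 5 2
Walk LF starting at row 1, prepending L[row]:
  step 1: row=1, L[1]='$', prepend. Next row=LF[1]=0
  step 2: row=0, L[0]='c', prepend. Next row=LF[0]=3
  step 3: row=3, L[3]='c', prepend. Next row=LF[3]=4
  step 4: row=4, L[4]='d', prepend. Next row=LF[4]=5
  step 5: row=5, L[5]='b', prepend. Next row=LF[5]=2
  step 6: row=2, L[2]='b', prepend. Next row=LF[2]=1
Reversed output: bbdcc$

Answer: bbdcc$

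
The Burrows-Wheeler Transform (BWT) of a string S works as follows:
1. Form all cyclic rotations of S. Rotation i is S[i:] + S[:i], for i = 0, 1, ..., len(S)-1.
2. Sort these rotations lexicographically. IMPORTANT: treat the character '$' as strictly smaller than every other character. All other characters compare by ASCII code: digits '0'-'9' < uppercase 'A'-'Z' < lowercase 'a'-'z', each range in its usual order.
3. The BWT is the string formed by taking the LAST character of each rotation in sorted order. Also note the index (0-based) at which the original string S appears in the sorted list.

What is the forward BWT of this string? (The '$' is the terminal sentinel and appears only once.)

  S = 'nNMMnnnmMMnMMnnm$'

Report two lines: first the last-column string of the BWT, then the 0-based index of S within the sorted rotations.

All 17 rotations (rotation i = S[i:]+S[:i]):
  rot[0] = nNMMnnnmMMnMMnnm$
  rot[1] = NMMnnnmMMnMMnnm$n
  rot[2] = MMnnnmMMnMMnnm$nN
  rot[3] = MnnnmMMnMMnnm$nNM
  rot[4] = nnnmMMnMMnnm$nNMM
  rot[5] = nnmMMnMMnnm$nNMMn
  rot[6] = nmMMnMMnnm$nNMMnn
  rot[7] = mMMnMMnnm$nNMMnnn
  rot[8] = MMnMMnnm$nNMMnnnm
  rot[9] = MnMMnnm$nNMMnnnmM
  rot[10] = nMMnnm$nNMMnnnmMM
  rot[11] = MMnnm$nNMMnnnmMMn
  rot[12] = Mnnm$nNMMnnnmMMnM
  rot[13] = nnm$nNMMnnnmMMnMM
  rot[14] = nm$nNMMnnnmMMnMMn
  rot[15] = m$nNMMnnnmMMnMMnn
  rot[16] = $nNMMnnnmMMnMMnnm
Sorted (with $ < everything):
  sorted[0] = $nNMMnnnmMMnMMnnm  (last char: 'm')
  sorted[1] = MMnMMnnm$nNMMnnnm  (last char: 'm')
  sorted[2] = MMnnm$nNMMnnnmMMn  (last char: 'n')
  sorted[3] = MMnnnmMMnMMnnm$nN  (last char: 'N')
  sorted[4] = MnMMnnm$nNMMnnnmM  (last char: 'M')
  sorted[5] = Mnnm$nNMMnnnmMMnM  (last char: 'M')
  sorted[6] = MnnnmMMnMMnnm$nNM  (last char: 'M')
  sorted[7] = NMMnnnmMMnMMnnm$n  (last char: 'n')
  sorted[8] = m$nNMMnnnmMMnMMnn  (last char: 'n')
  sorted[9] = mMMnMMnnm$nNMMnnn  (last char: 'n')
  sorted[10] = nMMnnm$nNMMnnnmMM  (last char: 'M')
  sorted[11] = nNMMnnnmMMnMMnnm$  (last char: '$')
  sorted[12] = nm$nNMMnnnmMMnMMn  (last char: 'n')
  sorted[13] = nmMMnMMnnm$nNMMnn  (last char: 'n')
  sorted[14] = nnm$nNMMnnnmMMnMM  (last char: 'M')
  sorted[15] = nnmMMnMMnnm$nNMMn  (last char: 'n')
  sorted[16] = nnnmMMnMMnnm$nNMM  (last char: 'M')
Last column: mmnNMMMnnnM$nnMnM
Original string S is at sorted index 11

Answer: mmnNMMMnnnM$nnMnM
11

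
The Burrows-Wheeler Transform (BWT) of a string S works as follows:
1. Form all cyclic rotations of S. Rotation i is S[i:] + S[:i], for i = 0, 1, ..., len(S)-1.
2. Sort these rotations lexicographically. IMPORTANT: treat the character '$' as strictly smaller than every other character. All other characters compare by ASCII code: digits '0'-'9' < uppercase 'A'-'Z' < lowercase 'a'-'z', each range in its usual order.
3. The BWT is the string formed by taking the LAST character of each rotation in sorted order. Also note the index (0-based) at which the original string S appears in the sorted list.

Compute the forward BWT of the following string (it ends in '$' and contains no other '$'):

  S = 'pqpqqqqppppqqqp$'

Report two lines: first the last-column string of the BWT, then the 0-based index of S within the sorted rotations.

All 16 rotations (rotation i = S[i:]+S[:i]):
  rot[0] = pqpqqqqppppqqqp$
  rot[1] = qpqqqqppppqqqp$p
  rot[2] = pqqqqppppqqqp$pq
  rot[3] = qqqqppppqqqp$pqp
  rot[4] = qqqppppqqqp$pqpq
  rot[5] = qqppppqqqp$pqpqq
  rot[6] = qppppqqqp$pqpqqq
  rot[7] = ppppqqqp$pqpqqqq
  rot[8] = pppqqqp$pqpqqqqp
  rot[9] = ppqqqp$pqpqqqqpp
  rot[10] = pqqqp$pqpqqqqppp
  rot[11] = qqqp$pqpqqqqpppp
  rot[12] = qqp$pqpqqqqppppq
  rot[13] = qp$pqpqqqqppppqq
  rot[14] = p$pqpqqqqppppqqq
  rot[15] = $pqpqqqqppppqqqp
Sorted (with $ < everything):
  sorted[0] = $pqpqqqqppppqqqp  (last char: 'p')
  sorted[1] = p$pqpqqqqppppqqq  (last char: 'q')
  sorted[2] = ppppqqqp$pqpqqqq  (last char: 'q')
  sorted[3] = pppqqqp$pqpqqqqp  (last char: 'p')
  sorted[4] = ppqqqp$pqpqqqqpp  (last char: 'p')
  sorted[5] = pqpqqqqppppqqqp$  (last char: '$')
  sorted[6] = pqqqp$pqpqqqqppp  (last char: 'p')
  sorted[7] = pqqqqppppqqqp$pq  (last char: 'q')
  sorted[8] = qp$pqpqqqqppppqq  (last char: 'q')
  sorted[9] = qppppqqqp$pqpqqq  (last char: 'q')
  sorted[10] = qpqqqqppppqqqp$p  (last char: 'p')
  sorted[11] = qqp$pqpqqqqppppq  (last char: 'q')
  sorted[12] = qqppppqqqp$pqpqq  (last char: 'q')
  sorted[13] = qqqp$pqpqqqqpppp  (last char: 'p')
  sorted[14] = qqqppppqqqp$pqpq  (last char: 'q')
  sorted[15] = qqqqppppqqqp$pqp  (last char: 'p')
Last column: pqqpp$pqqqpqqpqp
Original string S is at sorted index 5

Answer: pqqpp$pqqqpqqpqp
5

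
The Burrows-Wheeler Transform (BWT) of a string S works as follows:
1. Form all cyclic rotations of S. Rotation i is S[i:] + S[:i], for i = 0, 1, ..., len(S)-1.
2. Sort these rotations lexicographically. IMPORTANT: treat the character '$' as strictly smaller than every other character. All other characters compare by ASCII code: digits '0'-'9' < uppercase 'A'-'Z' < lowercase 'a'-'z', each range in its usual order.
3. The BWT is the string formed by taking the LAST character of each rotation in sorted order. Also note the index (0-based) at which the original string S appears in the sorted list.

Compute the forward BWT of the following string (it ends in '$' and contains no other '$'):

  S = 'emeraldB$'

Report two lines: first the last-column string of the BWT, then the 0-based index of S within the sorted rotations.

Answer: Bdrl$maee
4

Derivation:
All 9 rotations (rotation i = S[i:]+S[:i]):
  rot[0] = emeraldB$
  rot[1] = meraldB$e
  rot[2] = eraldB$em
  rot[3] = raldB$eme
  rot[4] = aldB$emer
  rot[5] = ldB$emera
  rot[6] = dB$emeral
  rot[7] = B$emerald
  rot[8] = $emeraldB
Sorted (with $ < everything):
  sorted[0] = $emeraldB  (last char: 'B')
  sorted[1] = B$emerald  (last char: 'd')
  sorted[2] = aldB$emer  (last char: 'r')
  sorted[3] = dB$emeral  (last char: 'l')
  sorted[4] = emeraldB$  (last char: '$')
  sorted[5] = eraldB$em  (last char: 'm')
  sorted[6] = ldB$emera  (last char: 'a')
  sorted[7] = meraldB$e  (last char: 'e')
  sorted[8] = raldB$eme  (last char: 'e')
Last column: Bdrl$maee
Original string S is at sorted index 4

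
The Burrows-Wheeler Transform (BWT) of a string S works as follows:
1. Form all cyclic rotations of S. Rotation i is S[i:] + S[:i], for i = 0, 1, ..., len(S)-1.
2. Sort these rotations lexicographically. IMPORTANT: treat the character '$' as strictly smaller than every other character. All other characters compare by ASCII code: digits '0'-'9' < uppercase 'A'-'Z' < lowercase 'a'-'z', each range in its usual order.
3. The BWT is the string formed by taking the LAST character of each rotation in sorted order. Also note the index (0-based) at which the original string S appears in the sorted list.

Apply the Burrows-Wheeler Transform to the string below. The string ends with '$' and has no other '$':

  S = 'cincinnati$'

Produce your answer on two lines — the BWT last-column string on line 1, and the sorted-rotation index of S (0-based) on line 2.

All 11 rotations (rotation i = S[i:]+S[:i]):
  rot[0] = cincinnati$
  rot[1] = incinnati$c
  rot[2] = ncinnati$ci
  rot[3] = cinnati$cin
  rot[4] = innati$cinc
  rot[5] = nnati$cinci
  rot[6] = nati$cincin
  rot[7] = ati$cincinn
  rot[8] = ti$cincinna
  rot[9] = i$cincinnat
  rot[10] = $cincinnati
Sorted (with $ < everything):
  sorted[0] = $cincinnati  (last char: 'i')
  sorted[1] = ati$cincinn  (last char: 'n')
  sorted[2] = cincinnati$  (last char: '$')
  sorted[3] = cinnati$cin  (last char: 'n')
  sorted[4] = i$cincinnat  (last char: 't')
  sorted[5] = incinnati$c  (last char: 'c')
  sorted[6] = innati$cinc  (last char: 'c')
  sorted[7] = nati$cincin  (last char: 'n')
  sorted[8] = ncinnati$ci  (last char: 'i')
  sorted[9] = nnati$cinci  (last char: 'i')
  sorted[10] = ti$cincinna  (last char: 'a')
Last column: in$ntccniia
Original string S is at sorted index 2

Answer: in$ntccniia
2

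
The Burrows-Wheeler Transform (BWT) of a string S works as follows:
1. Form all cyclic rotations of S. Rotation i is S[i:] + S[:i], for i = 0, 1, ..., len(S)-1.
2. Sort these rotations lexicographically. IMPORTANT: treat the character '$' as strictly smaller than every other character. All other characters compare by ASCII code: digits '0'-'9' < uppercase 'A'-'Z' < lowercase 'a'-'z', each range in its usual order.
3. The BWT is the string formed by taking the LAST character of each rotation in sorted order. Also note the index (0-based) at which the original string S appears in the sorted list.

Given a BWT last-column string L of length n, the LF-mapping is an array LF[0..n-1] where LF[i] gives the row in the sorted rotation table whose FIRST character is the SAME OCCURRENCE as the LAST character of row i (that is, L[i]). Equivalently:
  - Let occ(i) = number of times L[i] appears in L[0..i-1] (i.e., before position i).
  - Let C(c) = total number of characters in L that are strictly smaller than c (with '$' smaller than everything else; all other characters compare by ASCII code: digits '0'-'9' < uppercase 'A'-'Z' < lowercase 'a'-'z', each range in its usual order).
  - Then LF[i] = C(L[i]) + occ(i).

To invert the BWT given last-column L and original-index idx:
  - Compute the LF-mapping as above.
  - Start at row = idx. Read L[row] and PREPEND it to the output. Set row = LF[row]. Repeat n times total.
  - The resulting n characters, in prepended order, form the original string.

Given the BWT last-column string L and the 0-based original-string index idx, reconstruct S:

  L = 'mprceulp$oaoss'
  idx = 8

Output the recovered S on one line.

LF mapping: 5 8 10 2 3 13 4 9 0 6 1 7 11 12
Walk LF starting at row 8, prepending L[row]:
  step 1: row=8, L[8]='$', prepend. Next row=LF[8]=0
  step 2: row=0, L[0]='m', prepend. Next row=LF[0]=5
  step 3: row=5, L[5]='u', prepend. Next row=LF[5]=13
  step 4: row=13, L[13]='s', prepend. Next row=LF[13]=12
  step 5: row=12, L[12]='s', prepend. Next row=LF[12]=11
  step 6: row=11, L[11]='o', prepend. Next row=LF[11]=7
  step 7: row=7, L[7]='p', prepend. Next row=LF[7]=9
  step 8: row=9, L[9]='o', prepend. Next row=LF[9]=6
  step 9: row=6, L[6]='l', prepend. Next row=LF[6]=4
  step 10: row=4, L[4]='e', prepend. Next row=LF[4]=3
  step 11: row=3, L[3]='c', prepend. Next row=LF[3]=2
  step 12: row=2, L[2]='r', prepend. Next row=LF[2]=10
  step 13: row=10, L[10]='a', prepend. Next row=LF[10]=1
  step 14: row=1, L[1]='p', prepend. Next row=LF[1]=8
Reversed output: parcelopossum$

Answer: parcelopossum$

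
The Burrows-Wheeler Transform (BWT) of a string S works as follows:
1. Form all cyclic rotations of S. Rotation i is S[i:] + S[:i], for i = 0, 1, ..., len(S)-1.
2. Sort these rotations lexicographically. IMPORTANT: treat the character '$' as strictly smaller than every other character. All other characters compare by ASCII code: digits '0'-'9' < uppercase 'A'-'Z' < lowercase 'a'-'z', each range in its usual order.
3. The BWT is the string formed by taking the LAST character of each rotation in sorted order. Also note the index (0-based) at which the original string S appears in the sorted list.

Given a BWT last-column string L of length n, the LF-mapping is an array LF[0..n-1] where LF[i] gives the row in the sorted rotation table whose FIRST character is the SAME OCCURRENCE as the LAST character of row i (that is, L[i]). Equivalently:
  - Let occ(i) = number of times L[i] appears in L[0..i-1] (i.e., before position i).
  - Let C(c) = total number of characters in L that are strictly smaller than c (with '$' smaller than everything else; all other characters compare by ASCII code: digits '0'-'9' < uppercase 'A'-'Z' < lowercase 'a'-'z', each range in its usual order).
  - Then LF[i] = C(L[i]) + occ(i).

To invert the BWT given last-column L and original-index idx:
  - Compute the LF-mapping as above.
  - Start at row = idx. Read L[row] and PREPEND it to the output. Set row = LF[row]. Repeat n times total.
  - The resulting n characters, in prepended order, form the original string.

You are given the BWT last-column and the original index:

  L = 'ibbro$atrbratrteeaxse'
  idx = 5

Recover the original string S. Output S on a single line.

Answer: baobabextraterrestri$

Derivation:
LF mapping: 10 4 5 12 11 0 1 17 13 6 14 2 18 15 19 7 8 3 20 16 9
Walk LF starting at row 5, prepending L[row]:
  step 1: row=5, L[5]='$', prepend. Next row=LF[5]=0
  step 2: row=0, L[0]='i', prepend. Next row=LF[0]=10
  step 3: row=10, L[10]='r', prepend. Next row=LF[10]=14
  step 4: row=14, L[14]='t', prepend. Next row=LF[14]=19
  step 5: row=19, L[19]='s', prepend. Next row=LF[19]=16
  step 6: row=16, L[16]='e', prepend. Next row=LF[16]=8
  step 7: row=8, L[8]='r', prepend. Next row=LF[8]=13
  step 8: row=13, L[13]='r', prepend. Next row=LF[13]=15
  step 9: row=15, L[15]='e', prepend. Next row=LF[15]=7
  step 10: row=7, L[7]='t', prepend. Next row=LF[7]=17
  step 11: row=17, L[17]='a', prepend. Next row=LF[17]=3
  step 12: row=3, L[3]='r', prepend. Next row=LF[3]=12
  step 13: row=12, L[12]='t', prepend. Next row=LF[12]=18
  step 14: row=18, L[18]='x', prepend. Next row=LF[18]=20
  step 15: row=20, L[20]='e', prepend. Next row=LF[20]=9
  step 16: row=9, L[9]='b', prepend. Next row=LF[9]=6
  step 17: row=6, L[6]='a', prepend. Next row=LF[6]=1
  step 18: row=1, L[1]='b', prepend. Next row=LF[1]=4
  step 19: row=4, L[4]='o', prepend. Next row=LF[4]=11
  step 20: row=11, L[11]='a', prepend. Next row=LF[11]=2
  step 21: row=2, L[2]='b', prepend. Next row=LF[2]=5
Reversed output: baobabextraterrestri$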